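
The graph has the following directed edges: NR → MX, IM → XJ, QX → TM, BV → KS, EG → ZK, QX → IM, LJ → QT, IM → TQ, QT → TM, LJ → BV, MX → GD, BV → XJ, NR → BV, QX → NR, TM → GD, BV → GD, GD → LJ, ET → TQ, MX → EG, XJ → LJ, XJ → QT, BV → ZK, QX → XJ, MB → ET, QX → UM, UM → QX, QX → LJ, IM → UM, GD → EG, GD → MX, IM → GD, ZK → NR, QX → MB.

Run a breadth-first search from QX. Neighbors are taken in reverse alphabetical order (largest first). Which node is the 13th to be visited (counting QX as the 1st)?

Visit QX; enqueue XJ, UM, TM, NR, MB, LJ, IM → queue [XJ, UM, TM, NR, MB, LJ, IM]
Visit XJ; enqueue QT → queue [UM, TM, NR, MB, LJ, IM, QT]
Visit UM → queue [TM, NR, MB, LJ, IM, QT]
Visit TM; enqueue GD → queue [NR, MB, LJ, IM, QT, GD]
Visit NR; enqueue MX, BV → queue [MB, LJ, IM, QT, GD, MX, BV]
Visit MB; enqueue ET → queue [LJ, IM, QT, GD, MX, BV, ET]
Visit LJ → queue [IM, QT, GD, MX, BV, ET]
Visit IM; enqueue TQ → queue [QT, GD, MX, BV, ET, TQ]
Visit QT → queue [GD, MX, BV, ET, TQ]
Visit GD; enqueue EG → queue [MX, BV, ET, TQ, EG]
Visit MX → queue [BV, ET, TQ, EG]
Visit BV; enqueue ZK, KS → queue [ET, TQ, EG, ZK, KS]
Visit ET → queue [TQ, EG, ZK, KS]
Visit TQ → queue [EG, ZK, KS]
Visit EG → queue [ZK, KS]
Visit ZK → queue [KS]
Visit KS → queue []

Visit order: QX, XJ, UM, TM, NR, MB, LJ, IM, QT, GD, MX, BV, ET, TQ, EG, ZK, KS

ET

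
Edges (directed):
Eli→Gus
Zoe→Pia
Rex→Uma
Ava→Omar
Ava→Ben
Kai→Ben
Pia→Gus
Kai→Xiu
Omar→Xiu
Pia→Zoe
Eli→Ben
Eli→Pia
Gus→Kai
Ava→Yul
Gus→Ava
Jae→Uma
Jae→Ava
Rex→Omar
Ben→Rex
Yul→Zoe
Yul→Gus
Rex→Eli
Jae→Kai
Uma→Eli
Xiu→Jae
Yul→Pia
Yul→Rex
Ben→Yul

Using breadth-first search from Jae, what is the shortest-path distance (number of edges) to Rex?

Level 0: Jae
Level 1: Ava, Kai, Uma
Level 2: Ben, Eli, Omar, Xiu, Yul
Level 3: Gus, Pia, Rex, Zoe
Rex first appears at level 3.

3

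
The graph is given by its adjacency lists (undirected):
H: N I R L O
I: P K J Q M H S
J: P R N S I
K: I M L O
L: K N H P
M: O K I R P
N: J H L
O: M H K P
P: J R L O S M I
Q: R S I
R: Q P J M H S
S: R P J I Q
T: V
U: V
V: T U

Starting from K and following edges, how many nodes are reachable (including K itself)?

12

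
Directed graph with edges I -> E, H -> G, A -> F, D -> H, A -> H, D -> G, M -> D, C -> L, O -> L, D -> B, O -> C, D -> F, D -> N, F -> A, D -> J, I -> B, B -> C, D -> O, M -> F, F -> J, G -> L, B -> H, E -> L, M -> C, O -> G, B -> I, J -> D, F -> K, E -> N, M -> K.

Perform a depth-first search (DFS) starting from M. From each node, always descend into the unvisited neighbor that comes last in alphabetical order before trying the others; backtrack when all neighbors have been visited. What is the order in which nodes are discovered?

Visit M
M → K
M → F
F → J
J → D
D → O
O → L
O → G
O → C
D → N
D → H
D → B
B → I
I → E
F → A

M K F J D O L G C N H B I E A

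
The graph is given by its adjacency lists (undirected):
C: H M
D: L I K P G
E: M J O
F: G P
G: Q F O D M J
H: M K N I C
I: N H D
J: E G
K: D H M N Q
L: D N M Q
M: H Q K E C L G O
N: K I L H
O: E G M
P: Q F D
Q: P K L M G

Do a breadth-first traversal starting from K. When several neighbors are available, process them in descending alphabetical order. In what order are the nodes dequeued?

Visit K; enqueue Q, N, M, H, D → queue [Q, N, M, H, D]
Visit Q; enqueue P, L, G → queue [N, M, H, D, P, L, G]
Visit N; enqueue I → queue [M, H, D, P, L, G, I]
Visit M; enqueue O, E, C → queue [H, D, P, L, G, I, O, E, C]
Visit H → queue [D, P, L, G, I, O, E, C]
Visit D → queue [P, L, G, I, O, E, C]
Visit P; enqueue F → queue [L, G, I, O, E, C, F]
Visit L → queue [G, I, O, E, C, F]
Visit G; enqueue J → queue [I, O, E, C, F, J]
Visit I → queue [O, E, C, F, J]
Visit O → queue [E, C, F, J]
Visit E → queue [C, F, J]
Visit C → queue [F, J]
Visit F → queue [J]
Visit J → queue []

K -> Q -> N -> M -> H -> D -> P -> L -> G -> I -> O -> E -> C -> F -> J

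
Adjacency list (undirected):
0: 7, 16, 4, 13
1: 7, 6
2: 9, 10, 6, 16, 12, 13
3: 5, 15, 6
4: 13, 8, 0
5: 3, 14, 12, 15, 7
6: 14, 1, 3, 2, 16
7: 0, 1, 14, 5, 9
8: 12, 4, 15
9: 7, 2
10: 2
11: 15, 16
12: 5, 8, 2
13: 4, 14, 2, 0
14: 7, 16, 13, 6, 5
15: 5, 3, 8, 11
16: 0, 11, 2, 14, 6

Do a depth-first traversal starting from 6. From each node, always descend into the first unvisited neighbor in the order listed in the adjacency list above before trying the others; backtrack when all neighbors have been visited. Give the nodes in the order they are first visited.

Visit 6
6 → 14
14 → 7
7 → 0
0 → 16
16 → 11
11 → 15
15 → 5
5 → 3
5 → 12
12 → 8
8 → 4
4 → 13
13 → 2
2 → 9
2 → 10
7 → 1

6, 14, 7, 0, 16, 11, 15, 5, 3, 12, 8, 4, 13, 2, 9, 10, 1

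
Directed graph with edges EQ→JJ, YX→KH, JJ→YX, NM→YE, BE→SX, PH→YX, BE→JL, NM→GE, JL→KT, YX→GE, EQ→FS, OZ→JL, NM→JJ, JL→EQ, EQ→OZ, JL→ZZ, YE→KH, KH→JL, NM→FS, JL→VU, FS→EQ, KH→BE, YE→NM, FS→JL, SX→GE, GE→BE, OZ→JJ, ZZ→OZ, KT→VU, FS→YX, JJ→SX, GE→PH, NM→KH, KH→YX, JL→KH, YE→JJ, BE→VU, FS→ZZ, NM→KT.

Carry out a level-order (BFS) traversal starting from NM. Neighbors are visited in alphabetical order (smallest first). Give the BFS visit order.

Visit NM; enqueue FS, GE, JJ, KH, KT, YE → queue [FS, GE, JJ, KH, KT, YE]
Visit FS; enqueue EQ, JL, YX, ZZ → queue [GE, JJ, KH, KT, YE, EQ, JL, YX, ZZ]
Visit GE; enqueue BE, PH → queue [JJ, KH, KT, YE, EQ, JL, YX, ZZ, BE, PH]
Visit JJ; enqueue SX → queue [KH, KT, YE, EQ, JL, YX, ZZ, BE, PH, SX]
Visit KH → queue [KT, YE, EQ, JL, YX, ZZ, BE, PH, SX]
Visit KT; enqueue VU → queue [YE, EQ, JL, YX, ZZ, BE, PH, SX, VU]
Visit YE → queue [EQ, JL, YX, ZZ, BE, PH, SX, VU]
Visit EQ; enqueue OZ → queue [JL, YX, ZZ, BE, PH, SX, VU, OZ]
Visit JL → queue [YX, ZZ, BE, PH, SX, VU, OZ]
Visit YX → queue [ZZ, BE, PH, SX, VU, OZ]
Visit ZZ → queue [BE, PH, SX, VU, OZ]
Visit BE → queue [PH, SX, VU, OZ]
Visit PH → queue [SX, VU, OZ]
Visit SX → queue [VU, OZ]
Visit VU → queue [OZ]
Visit OZ → queue []

NM FS GE JJ KH KT YE EQ JL YX ZZ BE PH SX VU OZ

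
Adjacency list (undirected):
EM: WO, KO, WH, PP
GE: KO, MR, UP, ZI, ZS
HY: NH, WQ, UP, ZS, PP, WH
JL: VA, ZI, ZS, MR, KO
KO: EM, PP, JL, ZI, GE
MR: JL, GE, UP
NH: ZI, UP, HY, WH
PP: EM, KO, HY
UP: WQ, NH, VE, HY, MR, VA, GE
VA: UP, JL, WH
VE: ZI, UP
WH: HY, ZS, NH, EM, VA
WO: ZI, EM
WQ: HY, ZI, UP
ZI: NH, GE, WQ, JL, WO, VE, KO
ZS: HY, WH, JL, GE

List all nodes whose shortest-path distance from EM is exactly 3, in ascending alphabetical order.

MR, UP, VE, WQ

Level 0: EM
Level 1: KO, PP, WH, WO
Level 2: GE, HY, JL, NH, VA, ZI, ZS
Level 3: MR, UP, VE, WQ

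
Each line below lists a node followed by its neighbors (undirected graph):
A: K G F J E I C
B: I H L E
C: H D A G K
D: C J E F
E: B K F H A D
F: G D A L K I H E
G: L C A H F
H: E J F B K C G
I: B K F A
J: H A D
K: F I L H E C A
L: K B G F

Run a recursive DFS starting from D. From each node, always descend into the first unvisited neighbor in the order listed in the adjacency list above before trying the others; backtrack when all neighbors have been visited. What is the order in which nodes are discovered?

D, C, H, E, B, I, K, F, G, L, A, J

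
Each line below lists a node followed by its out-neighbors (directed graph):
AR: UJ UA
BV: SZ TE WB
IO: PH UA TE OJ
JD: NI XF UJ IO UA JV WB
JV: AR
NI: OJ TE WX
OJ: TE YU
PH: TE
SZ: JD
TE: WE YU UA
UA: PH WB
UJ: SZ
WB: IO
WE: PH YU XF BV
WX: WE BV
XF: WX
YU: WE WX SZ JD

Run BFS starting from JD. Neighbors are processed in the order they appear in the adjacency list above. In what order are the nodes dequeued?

Visit JD; enqueue NI, XF, UJ, IO, UA, JV, WB → queue [NI, XF, UJ, IO, UA, JV, WB]
Visit NI; enqueue OJ, TE, WX → queue [XF, UJ, IO, UA, JV, WB, OJ, TE, WX]
Visit XF → queue [UJ, IO, UA, JV, WB, OJ, TE, WX]
Visit UJ; enqueue SZ → queue [IO, UA, JV, WB, OJ, TE, WX, SZ]
Visit IO; enqueue PH → queue [UA, JV, WB, OJ, TE, WX, SZ, PH]
Visit UA → queue [JV, WB, OJ, TE, WX, SZ, PH]
Visit JV; enqueue AR → queue [WB, OJ, TE, WX, SZ, PH, AR]
Visit WB → queue [OJ, TE, WX, SZ, PH, AR]
Visit OJ; enqueue YU → queue [TE, WX, SZ, PH, AR, YU]
Visit TE; enqueue WE → queue [WX, SZ, PH, AR, YU, WE]
Visit WX; enqueue BV → queue [SZ, PH, AR, YU, WE, BV]
Visit SZ → queue [PH, AR, YU, WE, BV]
Visit PH → queue [AR, YU, WE, BV]
Visit AR → queue [YU, WE, BV]
Visit YU → queue [WE, BV]
Visit WE → queue [BV]
Visit BV → queue []

JD -> NI -> XF -> UJ -> IO -> UA -> JV -> WB -> OJ -> TE -> WX -> SZ -> PH -> AR -> YU -> WE -> BV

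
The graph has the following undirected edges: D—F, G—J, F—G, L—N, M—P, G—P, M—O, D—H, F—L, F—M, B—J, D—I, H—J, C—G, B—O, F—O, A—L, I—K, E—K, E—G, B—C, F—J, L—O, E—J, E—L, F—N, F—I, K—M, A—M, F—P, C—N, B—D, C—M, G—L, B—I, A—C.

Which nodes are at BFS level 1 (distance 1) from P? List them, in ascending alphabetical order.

Level 0: P
Level 1: F, G, M
Level 2: A, C, D, E, I, J, K, L, N, O
Level 3: B, H

F, G, M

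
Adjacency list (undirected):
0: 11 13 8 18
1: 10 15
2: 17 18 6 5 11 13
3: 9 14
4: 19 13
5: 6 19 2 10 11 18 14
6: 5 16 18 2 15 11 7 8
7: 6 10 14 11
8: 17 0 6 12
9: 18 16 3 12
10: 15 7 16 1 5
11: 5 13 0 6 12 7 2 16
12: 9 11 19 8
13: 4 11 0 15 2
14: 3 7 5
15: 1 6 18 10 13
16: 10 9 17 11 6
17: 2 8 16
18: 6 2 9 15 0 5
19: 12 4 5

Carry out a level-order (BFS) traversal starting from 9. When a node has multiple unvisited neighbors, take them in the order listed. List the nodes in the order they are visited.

9 → 18 → 16 → 3 → 12 → 6 → 2 → 15 → 0 → 5 → 10 → 17 → 11 → 14 → 19 → 8 → 7 → 13 → 1 → 4

Visit 9; enqueue 18, 16, 3, 12 → queue [18, 16, 3, 12]
Visit 18; enqueue 6, 2, 15, 0, 5 → queue [16, 3, 12, 6, 2, 15, 0, 5]
Visit 16; enqueue 10, 17, 11 → queue [3, 12, 6, 2, 15, 0, 5, 10, 17, 11]
Visit 3; enqueue 14 → queue [12, 6, 2, 15, 0, 5, 10, 17, 11, 14]
Visit 12; enqueue 19, 8 → queue [6, 2, 15, 0, 5, 10, 17, 11, 14, 19, 8]
Visit 6; enqueue 7 → queue [2, 15, 0, 5, 10, 17, 11, 14, 19, 8, 7]
Visit 2; enqueue 13 → queue [15, 0, 5, 10, 17, 11, 14, 19, 8, 7, 13]
Visit 15; enqueue 1 → queue [0, 5, 10, 17, 11, 14, 19, 8, 7, 13, 1]
Visit 0 → queue [5, 10, 17, 11, 14, 19, 8, 7, 13, 1]
Visit 5 → queue [10, 17, 11, 14, 19, 8, 7, 13, 1]
Visit 10 → queue [17, 11, 14, 19, 8, 7, 13, 1]
Visit 17 → queue [11, 14, 19, 8, 7, 13, 1]
Visit 11 → queue [14, 19, 8, 7, 13, 1]
Visit 14 → queue [19, 8, 7, 13, 1]
Visit 19; enqueue 4 → queue [8, 7, 13, 1, 4]
Visit 8 → queue [7, 13, 1, 4]
Visit 7 → queue [13, 1, 4]
Visit 13 → queue [1, 4]
Visit 1 → queue [4]
Visit 4 → queue []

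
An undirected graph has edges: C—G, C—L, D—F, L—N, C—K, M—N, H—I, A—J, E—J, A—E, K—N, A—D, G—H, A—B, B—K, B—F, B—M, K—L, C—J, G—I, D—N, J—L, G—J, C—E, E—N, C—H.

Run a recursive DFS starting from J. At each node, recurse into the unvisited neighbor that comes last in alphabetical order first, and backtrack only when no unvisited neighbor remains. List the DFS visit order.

J, L, N, M, B, K, C, H, I, G, E, A, D, F

Visit J
J → L
L → N
N → M
M → B
B → K
K → C
C → H
H → I
I → G
C → E
E → A
A → D
D → F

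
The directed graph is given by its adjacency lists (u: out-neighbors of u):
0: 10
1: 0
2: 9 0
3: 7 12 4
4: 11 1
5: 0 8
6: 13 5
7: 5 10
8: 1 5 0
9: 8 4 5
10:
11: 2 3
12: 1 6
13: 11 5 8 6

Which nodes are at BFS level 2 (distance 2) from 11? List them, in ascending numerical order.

Level 0: 11
Level 1: 2, 3
Level 2: 0, 4, 7, 9, 12
Level 3: 1, 5, 6, 8, 10
Level 4: 13

0, 4, 7, 9, 12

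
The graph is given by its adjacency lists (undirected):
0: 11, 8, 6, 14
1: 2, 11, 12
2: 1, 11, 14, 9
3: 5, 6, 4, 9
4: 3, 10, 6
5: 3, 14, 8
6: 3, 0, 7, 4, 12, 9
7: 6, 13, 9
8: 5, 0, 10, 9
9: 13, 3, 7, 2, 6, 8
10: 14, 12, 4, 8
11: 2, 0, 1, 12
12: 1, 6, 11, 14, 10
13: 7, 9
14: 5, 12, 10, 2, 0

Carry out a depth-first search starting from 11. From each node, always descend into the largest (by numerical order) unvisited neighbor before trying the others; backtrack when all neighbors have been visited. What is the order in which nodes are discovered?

11 → 12 → 14 → 10 → 8 → 9 → 13 → 7 → 6 → 4 → 3 → 5 → 0 → 2 → 1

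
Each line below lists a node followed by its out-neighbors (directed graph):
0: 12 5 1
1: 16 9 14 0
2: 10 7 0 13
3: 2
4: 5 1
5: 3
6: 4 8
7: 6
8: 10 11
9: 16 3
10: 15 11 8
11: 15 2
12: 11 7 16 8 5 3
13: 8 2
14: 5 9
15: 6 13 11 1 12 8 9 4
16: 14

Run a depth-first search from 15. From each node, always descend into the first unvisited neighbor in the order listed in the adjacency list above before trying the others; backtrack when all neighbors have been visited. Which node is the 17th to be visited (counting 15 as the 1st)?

Visit 15
15 → 6
6 → 4
4 → 5
5 → 3
3 → 2
2 → 10
10 → 11
10 → 8
2 → 7
2 → 0
0 → 12
12 → 16
16 → 14
14 → 9
0 → 1
2 → 13

Visit order: 15, 6, 4, 5, 3, 2, 10, 11, 8, 7, 0, 12, 16, 14, 9, 1, 13

13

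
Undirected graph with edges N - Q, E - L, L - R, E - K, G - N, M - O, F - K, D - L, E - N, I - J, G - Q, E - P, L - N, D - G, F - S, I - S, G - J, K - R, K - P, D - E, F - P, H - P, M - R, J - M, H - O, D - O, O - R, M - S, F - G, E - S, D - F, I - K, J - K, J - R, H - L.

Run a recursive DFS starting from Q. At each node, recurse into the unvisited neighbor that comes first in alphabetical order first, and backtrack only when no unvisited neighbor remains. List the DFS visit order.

Visit Q
Q → G
G → D
D → E
E → K
K → F
F → P
P → H
H → L
L → N
L → R
R → J
J → I
I → S
S → M
M → O

Q, G, D, E, K, F, P, H, L, N, R, J, I, S, M, O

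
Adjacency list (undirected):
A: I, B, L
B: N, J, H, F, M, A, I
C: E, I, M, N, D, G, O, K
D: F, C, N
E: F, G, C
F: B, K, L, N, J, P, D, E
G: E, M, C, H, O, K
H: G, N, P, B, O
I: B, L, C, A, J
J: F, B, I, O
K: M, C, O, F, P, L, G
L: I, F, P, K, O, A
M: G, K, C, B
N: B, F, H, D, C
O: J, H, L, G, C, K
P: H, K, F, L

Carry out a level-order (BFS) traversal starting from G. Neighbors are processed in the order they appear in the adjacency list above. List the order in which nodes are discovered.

G, E, M, C, H, O, K, F, B, I, N, D, P, J, L, A

Visit G; enqueue E, M, C, H, O, K → queue [E, M, C, H, O, K]
Visit E; enqueue F → queue [M, C, H, O, K, F]
Visit M; enqueue B → queue [C, H, O, K, F, B]
Visit C; enqueue I, N, D → queue [H, O, K, F, B, I, N, D]
Visit H; enqueue P → queue [O, K, F, B, I, N, D, P]
Visit O; enqueue J, L → queue [K, F, B, I, N, D, P, J, L]
Visit K → queue [F, B, I, N, D, P, J, L]
Visit F → queue [B, I, N, D, P, J, L]
Visit B; enqueue A → queue [I, N, D, P, J, L, A]
Visit I → queue [N, D, P, J, L, A]
Visit N → queue [D, P, J, L, A]
Visit D → queue [P, J, L, A]
Visit P → queue [J, L, A]
Visit J → queue [L, A]
Visit L → queue [A]
Visit A → queue []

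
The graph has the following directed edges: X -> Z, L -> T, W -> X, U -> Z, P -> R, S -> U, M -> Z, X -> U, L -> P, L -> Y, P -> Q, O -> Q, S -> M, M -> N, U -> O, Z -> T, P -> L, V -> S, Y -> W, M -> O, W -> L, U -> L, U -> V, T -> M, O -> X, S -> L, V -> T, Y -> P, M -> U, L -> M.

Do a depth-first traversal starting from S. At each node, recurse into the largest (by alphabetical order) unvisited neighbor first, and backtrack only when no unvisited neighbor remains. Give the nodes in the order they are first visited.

S, U, Z, T, M, O, X, Q, N, V, L, Y, W, P, R

Visit S
S → U
U → Z
Z → T
T → M
M → O
O → X
O → Q
M → N
U → V
U → L
L → Y
Y → W
Y → P
P → R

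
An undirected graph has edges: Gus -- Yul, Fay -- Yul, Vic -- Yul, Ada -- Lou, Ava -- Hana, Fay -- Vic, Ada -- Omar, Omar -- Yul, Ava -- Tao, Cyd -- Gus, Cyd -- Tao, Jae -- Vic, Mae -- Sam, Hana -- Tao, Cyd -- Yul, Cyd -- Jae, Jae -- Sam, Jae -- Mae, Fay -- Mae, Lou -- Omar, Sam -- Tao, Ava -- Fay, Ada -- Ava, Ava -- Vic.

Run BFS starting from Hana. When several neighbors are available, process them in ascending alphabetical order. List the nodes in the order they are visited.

Visit Hana; enqueue Ava, Tao → queue [Ava, Tao]
Visit Ava; enqueue Ada, Fay, Vic → queue [Tao, Ada, Fay, Vic]
Visit Tao; enqueue Cyd, Sam → queue [Ada, Fay, Vic, Cyd, Sam]
Visit Ada; enqueue Lou, Omar → queue [Fay, Vic, Cyd, Sam, Lou, Omar]
Visit Fay; enqueue Mae, Yul → queue [Vic, Cyd, Sam, Lou, Omar, Mae, Yul]
Visit Vic; enqueue Jae → queue [Cyd, Sam, Lou, Omar, Mae, Yul, Jae]
Visit Cyd; enqueue Gus → queue [Sam, Lou, Omar, Mae, Yul, Jae, Gus]
Visit Sam → queue [Lou, Omar, Mae, Yul, Jae, Gus]
Visit Lou → queue [Omar, Mae, Yul, Jae, Gus]
Visit Omar → queue [Mae, Yul, Jae, Gus]
Visit Mae → queue [Yul, Jae, Gus]
Visit Yul → queue [Jae, Gus]
Visit Jae → queue [Gus]
Visit Gus → queue []

Hana, Ava, Tao, Ada, Fay, Vic, Cyd, Sam, Lou, Omar, Mae, Yul, Jae, Gus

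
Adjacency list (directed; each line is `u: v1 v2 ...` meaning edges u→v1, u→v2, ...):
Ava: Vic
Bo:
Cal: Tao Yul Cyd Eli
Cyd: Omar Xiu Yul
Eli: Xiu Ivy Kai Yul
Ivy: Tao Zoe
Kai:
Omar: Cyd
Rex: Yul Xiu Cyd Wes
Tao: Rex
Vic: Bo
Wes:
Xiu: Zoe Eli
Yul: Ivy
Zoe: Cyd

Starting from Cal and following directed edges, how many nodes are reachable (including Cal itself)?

12

BFS from Cal visits: Cal, Cyd, Eli, Tao, Yul, Omar, Xiu, Ivy, Kai, Rex, Zoe, Wes
Reachable nodes: 12 of 15 total.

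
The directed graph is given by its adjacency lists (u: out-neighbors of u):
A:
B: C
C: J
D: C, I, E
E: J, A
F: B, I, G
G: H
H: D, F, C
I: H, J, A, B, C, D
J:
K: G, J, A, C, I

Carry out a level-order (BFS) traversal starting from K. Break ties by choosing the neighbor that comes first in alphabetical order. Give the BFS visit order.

K -> A -> C -> G -> I -> J -> H -> B -> D -> F -> E

Visit K; enqueue A, C, G, I, J → queue [A, C, G, I, J]
Visit A → queue [C, G, I, J]
Visit C → queue [G, I, J]
Visit G; enqueue H → queue [I, J, H]
Visit I; enqueue B, D → queue [J, H, B, D]
Visit J → queue [H, B, D]
Visit H; enqueue F → queue [B, D, F]
Visit B → queue [D, F]
Visit D; enqueue E → queue [F, E]
Visit F → queue [E]
Visit E → queue []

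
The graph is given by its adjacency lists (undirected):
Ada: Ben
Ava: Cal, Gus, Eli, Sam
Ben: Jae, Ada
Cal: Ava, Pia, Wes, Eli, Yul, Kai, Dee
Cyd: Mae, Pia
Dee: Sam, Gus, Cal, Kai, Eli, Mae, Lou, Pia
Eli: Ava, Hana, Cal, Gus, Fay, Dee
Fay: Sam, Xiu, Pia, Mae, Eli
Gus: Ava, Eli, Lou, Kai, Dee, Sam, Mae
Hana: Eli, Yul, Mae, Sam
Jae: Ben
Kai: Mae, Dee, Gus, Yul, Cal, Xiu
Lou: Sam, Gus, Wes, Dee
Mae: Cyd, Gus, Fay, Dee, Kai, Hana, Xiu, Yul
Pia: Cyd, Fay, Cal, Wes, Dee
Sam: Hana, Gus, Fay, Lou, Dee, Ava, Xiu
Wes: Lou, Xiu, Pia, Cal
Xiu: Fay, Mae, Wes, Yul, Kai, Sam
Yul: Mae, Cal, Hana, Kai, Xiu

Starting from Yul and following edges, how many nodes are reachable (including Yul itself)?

16

BFS from Yul visits: Yul, Mae, Cal, Hana, Kai, Xiu, Cyd, Gus, Fay, Dee, Ava, Pia, Wes, Eli, Sam, Lou
Reachable nodes: 16 of 19 total.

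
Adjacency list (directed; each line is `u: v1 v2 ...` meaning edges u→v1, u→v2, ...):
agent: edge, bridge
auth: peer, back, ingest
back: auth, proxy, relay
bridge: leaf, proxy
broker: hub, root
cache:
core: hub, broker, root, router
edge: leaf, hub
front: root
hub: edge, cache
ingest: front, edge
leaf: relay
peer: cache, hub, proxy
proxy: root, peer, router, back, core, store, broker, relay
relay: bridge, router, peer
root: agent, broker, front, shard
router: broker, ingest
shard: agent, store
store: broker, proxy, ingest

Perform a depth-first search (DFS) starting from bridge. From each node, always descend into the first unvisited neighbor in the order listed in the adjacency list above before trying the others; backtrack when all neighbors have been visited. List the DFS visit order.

bridge -> leaf -> relay -> router -> broker -> hub -> edge -> cache -> root -> agent -> front -> shard -> store -> proxy -> peer -> back -> auth -> ingest -> core

Visit bridge
bridge → leaf
leaf → relay
relay → router
router → broker
broker → hub
hub → edge
hub → cache
broker → root
root → agent
root → front
root → shard
shard → store
store → proxy
proxy → peer
proxy → back
back → auth
auth → ingest
proxy → core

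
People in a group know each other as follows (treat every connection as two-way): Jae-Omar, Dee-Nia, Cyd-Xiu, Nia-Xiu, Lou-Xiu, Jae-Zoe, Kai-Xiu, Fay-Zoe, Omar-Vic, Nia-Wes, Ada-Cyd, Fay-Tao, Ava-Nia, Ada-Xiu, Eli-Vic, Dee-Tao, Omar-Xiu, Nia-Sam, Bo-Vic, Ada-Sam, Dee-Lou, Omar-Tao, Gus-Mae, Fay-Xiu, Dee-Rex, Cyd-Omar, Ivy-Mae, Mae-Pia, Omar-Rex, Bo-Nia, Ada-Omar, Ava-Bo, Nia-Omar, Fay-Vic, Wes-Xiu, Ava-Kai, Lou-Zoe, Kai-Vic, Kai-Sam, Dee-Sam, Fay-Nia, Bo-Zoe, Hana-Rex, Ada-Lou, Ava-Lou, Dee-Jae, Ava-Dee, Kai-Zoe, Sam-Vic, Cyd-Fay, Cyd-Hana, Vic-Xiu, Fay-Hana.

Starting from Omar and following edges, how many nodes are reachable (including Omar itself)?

BFS from Omar visits: Omar, Xiu, Vic, Tao, Rex, Nia, Jae, Cyd, Ada, Wes, Lou, Kai, Fay, Sam, Eli, Bo, Dee, Hana, Ava, Zoe
Reachable nodes: 20 of 24 total.

20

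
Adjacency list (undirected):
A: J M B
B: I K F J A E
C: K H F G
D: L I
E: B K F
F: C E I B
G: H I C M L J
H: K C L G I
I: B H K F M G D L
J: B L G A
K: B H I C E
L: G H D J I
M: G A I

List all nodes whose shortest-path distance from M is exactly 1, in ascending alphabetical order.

Level 0: M
Level 1: A, G, I
Level 2: B, C, D, F, H, J, K, L
Level 3: E

A, G, I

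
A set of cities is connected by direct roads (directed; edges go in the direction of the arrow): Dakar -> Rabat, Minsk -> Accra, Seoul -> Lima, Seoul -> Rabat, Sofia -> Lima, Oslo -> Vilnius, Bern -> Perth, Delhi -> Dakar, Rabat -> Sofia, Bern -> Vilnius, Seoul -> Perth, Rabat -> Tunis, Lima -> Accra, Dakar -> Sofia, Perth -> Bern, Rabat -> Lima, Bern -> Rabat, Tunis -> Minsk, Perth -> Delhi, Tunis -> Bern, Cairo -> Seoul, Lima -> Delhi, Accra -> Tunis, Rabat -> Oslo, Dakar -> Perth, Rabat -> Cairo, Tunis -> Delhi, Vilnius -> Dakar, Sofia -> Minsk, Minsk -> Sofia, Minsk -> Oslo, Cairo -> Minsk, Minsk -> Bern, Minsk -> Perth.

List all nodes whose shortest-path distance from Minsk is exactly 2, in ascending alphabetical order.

Level 0: Minsk
Level 1: Accra, Bern, Oslo, Perth, Sofia
Level 2: Delhi, Lima, Rabat, Tunis, Vilnius
Level 3: Cairo, Dakar
Level 4: Seoul

Delhi, Lima, Rabat, Tunis, Vilnius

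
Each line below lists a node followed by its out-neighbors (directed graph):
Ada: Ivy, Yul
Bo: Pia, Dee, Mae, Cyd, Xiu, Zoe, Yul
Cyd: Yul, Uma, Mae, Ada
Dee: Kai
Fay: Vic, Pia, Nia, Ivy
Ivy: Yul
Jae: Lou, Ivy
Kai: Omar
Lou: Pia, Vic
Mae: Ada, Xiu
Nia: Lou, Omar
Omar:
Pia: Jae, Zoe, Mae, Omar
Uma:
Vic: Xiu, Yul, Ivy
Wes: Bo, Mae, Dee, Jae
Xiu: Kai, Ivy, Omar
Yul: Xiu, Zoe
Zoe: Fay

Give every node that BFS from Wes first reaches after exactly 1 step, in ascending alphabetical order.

Level 0: Wes
Level 1: Bo, Dee, Jae, Mae
Level 2: Ada, Cyd, Ivy, Kai, Lou, Pia, Xiu, Yul, Zoe
Level 3: Fay, Omar, Uma, Vic
Level 4: Nia

Bo, Dee, Jae, Mae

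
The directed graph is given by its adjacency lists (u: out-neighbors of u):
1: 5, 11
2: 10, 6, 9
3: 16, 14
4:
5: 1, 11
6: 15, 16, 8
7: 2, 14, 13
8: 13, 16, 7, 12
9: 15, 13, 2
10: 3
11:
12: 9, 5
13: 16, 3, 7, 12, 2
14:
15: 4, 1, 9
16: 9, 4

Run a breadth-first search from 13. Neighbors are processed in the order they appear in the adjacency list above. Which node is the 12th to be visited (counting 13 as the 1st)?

Visit 13; enqueue 16, 3, 7, 12, 2 → queue [16, 3, 7, 12, 2]
Visit 16; enqueue 9, 4 → queue [3, 7, 12, 2, 9, 4]
Visit 3; enqueue 14 → queue [7, 12, 2, 9, 4, 14]
Visit 7 → queue [12, 2, 9, 4, 14]
Visit 12; enqueue 5 → queue [2, 9, 4, 14, 5]
Visit 2; enqueue 10, 6 → queue [9, 4, 14, 5, 10, 6]
Visit 9; enqueue 15 → queue [4, 14, 5, 10, 6, 15]
Visit 4 → queue [14, 5, 10, 6, 15]
Visit 14 → queue [5, 10, 6, 15]
Visit 5; enqueue 1, 11 → queue [10, 6, 15, 1, 11]
Visit 10 → queue [6, 15, 1, 11]
Visit 6; enqueue 8 → queue [15, 1, 11, 8]
Visit 15 → queue [1, 11, 8]
Visit 1 → queue [11, 8]
Visit 11 → queue [8]
Visit 8 → queue []

Visit order: 13, 16, 3, 7, 12, 2, 9, 4, 14, 5, 10, 6, 15, 1, 11, 8

6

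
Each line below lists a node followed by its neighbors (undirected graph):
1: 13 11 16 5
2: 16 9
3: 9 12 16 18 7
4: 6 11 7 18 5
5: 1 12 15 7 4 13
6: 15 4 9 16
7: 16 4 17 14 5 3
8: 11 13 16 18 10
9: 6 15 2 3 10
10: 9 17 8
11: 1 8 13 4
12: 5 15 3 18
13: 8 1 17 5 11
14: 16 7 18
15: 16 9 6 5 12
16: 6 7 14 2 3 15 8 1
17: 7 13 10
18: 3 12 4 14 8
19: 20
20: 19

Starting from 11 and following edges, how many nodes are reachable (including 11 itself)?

BFS from 11 visits: 11, 1, 8, 13, 4, 16, 5, 18, 10, 17, 6, 7, 14, 2, 3, 15, 12, 9
Reachable nodes: 18 of 20 total.

18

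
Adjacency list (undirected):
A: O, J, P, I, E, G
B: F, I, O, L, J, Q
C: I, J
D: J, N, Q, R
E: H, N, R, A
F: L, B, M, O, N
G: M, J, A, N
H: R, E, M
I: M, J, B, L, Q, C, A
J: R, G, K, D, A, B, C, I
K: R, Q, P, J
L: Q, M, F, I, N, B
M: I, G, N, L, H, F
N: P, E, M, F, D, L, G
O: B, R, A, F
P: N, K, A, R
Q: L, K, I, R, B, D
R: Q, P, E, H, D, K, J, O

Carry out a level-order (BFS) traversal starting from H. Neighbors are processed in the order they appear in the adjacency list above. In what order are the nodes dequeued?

Visit H; enqueue R, E, M → queue [R, E, M]
Visit R; enqueue Q, P, D, K, J, O → queue [E, M, Q, P, D, K, J, O]
Visit E; enqueue N, A → queue [M, Q, P, D, K, J, O, N, A]
Visit M; enqueue I, G, L, F → queue [Q, P, D, K, J, O, N, A, I, G, L, F]
Visit Q; enqueue B → queue [P, D, K, J, O, N, A, I, G, L, F, B]
Visit P → queue [D, K, J, O, N, A, I, G, L, F, B]
Visit D → queue [K, J, O, N, A, I, G, L, F, B]
Visit K → queue [J, O, N, A, I, G, L, F, B]
Visit J; enqueue C → queue [O, N, A, I, G, L, F, B, C]
Visit O → queue [N, A, I, G, L, F, B, C]
Visit N → queue [A, I, G, L, F, B, C]
Visit A → queue [I, G, L, F, B, C]
Visit I → queue [G, L, F, B, C]
Visit G → queue [L, F, B, C]
Visit L → queue [F, B, C]
Visit F → queue [B, C]
Visit B → queue [C]
Visit C → queue []

H -> R -> E -> M -> Q -> P -> D -> K -> J -> O -> N -> A -> I -> G -> L -> F -> B -> C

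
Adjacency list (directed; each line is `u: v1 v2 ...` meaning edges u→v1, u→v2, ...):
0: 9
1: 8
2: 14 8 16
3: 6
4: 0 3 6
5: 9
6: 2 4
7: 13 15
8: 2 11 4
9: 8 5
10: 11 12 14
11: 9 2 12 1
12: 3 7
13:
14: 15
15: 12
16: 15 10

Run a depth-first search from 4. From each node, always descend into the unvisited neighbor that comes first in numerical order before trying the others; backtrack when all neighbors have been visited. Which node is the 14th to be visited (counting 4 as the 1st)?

Visit 4
4 → 0
0 → 9
9 → 5
9 → 8
8 → 2
2 → 14
14 → 15
15 → 12
12 → 3
3 → 6
12 → 7
7 → 13
2 → 16
16 → 10
10 → 11
11 → 1

Visit order: 4, 0, 9, 5, 8, 2, 14, 15, 12, 3, 6, 7, 13, 16, 10, 11, 1

16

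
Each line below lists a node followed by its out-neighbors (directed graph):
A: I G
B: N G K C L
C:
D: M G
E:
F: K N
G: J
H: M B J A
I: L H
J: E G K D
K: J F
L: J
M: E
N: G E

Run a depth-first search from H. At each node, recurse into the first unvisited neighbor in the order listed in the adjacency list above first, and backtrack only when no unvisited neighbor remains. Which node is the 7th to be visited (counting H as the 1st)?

J

Visit H
H → M
M → E
H → B
B → N
N → G
G → J
J → K
K → F
J → D
B → C
B → L
H → A
A → I

Visit order: H, M, E, B, N, G, J, K, F, D, C, L, A, I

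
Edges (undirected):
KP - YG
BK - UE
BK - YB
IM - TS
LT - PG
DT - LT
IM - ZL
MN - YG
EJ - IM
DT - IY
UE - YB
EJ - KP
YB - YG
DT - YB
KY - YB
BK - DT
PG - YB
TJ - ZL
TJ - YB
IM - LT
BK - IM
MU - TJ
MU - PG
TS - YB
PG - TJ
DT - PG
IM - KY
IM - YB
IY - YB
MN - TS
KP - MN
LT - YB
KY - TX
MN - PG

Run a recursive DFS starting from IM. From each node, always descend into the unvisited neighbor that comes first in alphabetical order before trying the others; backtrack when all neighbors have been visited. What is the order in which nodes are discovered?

Visit IM
IM → BK
BK → DT
DT → IY
IY → YB
YB → KY
KY → TX
YB → LT
LT → PG
PG → MN
MN → KP
KP → EJ
KP → YG
MN → TS
PG → MU
MU → TJ
TJ → ZL
YB → UE

IM -> BK -> DT -> IY -> YB -> KY -> TX -> LT -> PG -> MN -> KP -> EJ -> YG -> TS -> MU -> TJ -> ZL -> UE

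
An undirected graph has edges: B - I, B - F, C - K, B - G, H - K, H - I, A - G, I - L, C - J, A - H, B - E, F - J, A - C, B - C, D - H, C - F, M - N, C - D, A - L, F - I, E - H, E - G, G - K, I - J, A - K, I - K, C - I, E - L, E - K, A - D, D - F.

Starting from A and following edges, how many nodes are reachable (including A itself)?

12

BFS from A visits: A, L, K, H, G, D, C, I, E, B, F, J
Reachable nodes: 12 of 14 total.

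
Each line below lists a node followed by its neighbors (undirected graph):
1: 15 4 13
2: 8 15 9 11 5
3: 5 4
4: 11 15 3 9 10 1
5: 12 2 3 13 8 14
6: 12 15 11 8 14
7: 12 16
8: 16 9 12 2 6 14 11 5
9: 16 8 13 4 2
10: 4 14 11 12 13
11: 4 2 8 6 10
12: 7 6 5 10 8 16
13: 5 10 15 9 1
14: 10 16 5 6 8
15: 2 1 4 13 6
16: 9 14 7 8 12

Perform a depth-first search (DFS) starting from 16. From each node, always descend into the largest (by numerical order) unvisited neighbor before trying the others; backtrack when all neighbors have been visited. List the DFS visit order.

Visit 16
16 → 14
14 → 10
10 → 13
13 → 15
15 → 6
6 → 12
12 → 8
8 → 11
11 → 4
4 → 9
9 → 2
2 → 5
5 → 3
4 → 1
12 → 7

16 14 10 13 15 6 12 8 11 4 9 2 5 3 1 7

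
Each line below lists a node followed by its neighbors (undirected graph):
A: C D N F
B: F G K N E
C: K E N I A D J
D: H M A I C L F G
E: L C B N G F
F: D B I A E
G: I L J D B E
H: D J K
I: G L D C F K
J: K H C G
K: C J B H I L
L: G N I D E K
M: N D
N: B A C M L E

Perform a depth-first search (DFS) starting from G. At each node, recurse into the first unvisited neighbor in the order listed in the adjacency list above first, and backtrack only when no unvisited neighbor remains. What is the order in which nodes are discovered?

Visit G
G → I
I → L
L → N
N → B
B → F
F → D
D → H
H → J
J → K
K → C
C → E
C → A
D → M

G → I → L → N → B → F → D → H → J → K → C → E → A → M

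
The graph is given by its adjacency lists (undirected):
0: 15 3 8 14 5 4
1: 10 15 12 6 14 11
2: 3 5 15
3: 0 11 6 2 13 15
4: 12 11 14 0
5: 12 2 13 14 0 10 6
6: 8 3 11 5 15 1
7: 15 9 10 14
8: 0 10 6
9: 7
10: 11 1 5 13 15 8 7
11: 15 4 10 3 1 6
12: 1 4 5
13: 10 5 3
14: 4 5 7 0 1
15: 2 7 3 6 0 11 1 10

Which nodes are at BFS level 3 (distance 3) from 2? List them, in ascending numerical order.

4, 8, 9

Level 0: 2
Level 1: 3, 5, 15
Level 2: 0, 1, 6, 7, 10, 11, 12, 13, 14
Level 3: 4, 8, 9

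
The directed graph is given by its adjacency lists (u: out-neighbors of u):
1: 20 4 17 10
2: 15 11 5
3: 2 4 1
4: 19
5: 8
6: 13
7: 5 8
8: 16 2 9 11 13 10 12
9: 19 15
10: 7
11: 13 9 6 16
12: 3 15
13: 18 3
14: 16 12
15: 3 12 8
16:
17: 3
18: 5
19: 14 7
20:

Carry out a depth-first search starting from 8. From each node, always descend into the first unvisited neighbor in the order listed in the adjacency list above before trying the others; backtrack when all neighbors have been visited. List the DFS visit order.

8 → 16 → 2 → 15 → 3 → 4 → 19 → 14 → 12 → 7 → 5 → 1 → 20 → 17 → 10 → 11 → 13 → 18 → 9 → 6

Visit 8
8 → 16
8 → 2
2 → 15
15 → 3
3 → 4
4 → 19
19 → 14
14 → 12
19 → 7
7 → 5
3 → 1
1 → 20
1 → 17
1 → 10
2 → 11
11 → 13
13 → 18
11 → 9
11 → 6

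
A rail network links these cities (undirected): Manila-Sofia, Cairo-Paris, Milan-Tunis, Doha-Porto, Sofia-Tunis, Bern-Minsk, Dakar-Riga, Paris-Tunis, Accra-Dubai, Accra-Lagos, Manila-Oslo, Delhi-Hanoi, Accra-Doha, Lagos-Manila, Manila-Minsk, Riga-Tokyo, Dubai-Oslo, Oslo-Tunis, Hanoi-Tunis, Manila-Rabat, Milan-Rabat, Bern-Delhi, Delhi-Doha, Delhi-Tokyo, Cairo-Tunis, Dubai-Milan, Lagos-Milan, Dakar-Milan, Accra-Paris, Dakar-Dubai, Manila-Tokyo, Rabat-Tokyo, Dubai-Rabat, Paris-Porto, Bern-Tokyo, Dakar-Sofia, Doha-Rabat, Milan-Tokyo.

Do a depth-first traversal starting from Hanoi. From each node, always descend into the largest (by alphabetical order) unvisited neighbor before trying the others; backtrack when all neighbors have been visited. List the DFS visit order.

Visit Hanoi
Hanoi → Tunis
Tunis → Sofia
Sofia → Manila
Manila → Tokyo
Tokyo → Riga
Riga → Dakar
Dakar → Milan
Milan → Rabat
Rabat → Dubai
Dubai → Oslo
Dubai → Accra
Accra → Paris
Paris → Porto
Porto → Doha
Doha → Delhi
Delhi → Bern
Bern → Minsk
Paris → Cairo
Accra → Lagos

Hanoi, Tunis, Sofia, Manila, Tokyo, Riga, Dakar, Milan, Rabat, Dubai, Oslo, Accra, Paris, Porto, Doha, Delhi, Bern, Minsk, Cairo, Lagos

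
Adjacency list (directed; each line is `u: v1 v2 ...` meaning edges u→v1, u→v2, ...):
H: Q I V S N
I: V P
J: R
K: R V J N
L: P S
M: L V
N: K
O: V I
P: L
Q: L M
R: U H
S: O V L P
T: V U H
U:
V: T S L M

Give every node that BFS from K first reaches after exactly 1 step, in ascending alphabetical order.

Level 0: K
Level 1: J, N, R, V
Level 2: H, L, M, S, T, U
Level 3: I, O, P, Q

J, N, R, V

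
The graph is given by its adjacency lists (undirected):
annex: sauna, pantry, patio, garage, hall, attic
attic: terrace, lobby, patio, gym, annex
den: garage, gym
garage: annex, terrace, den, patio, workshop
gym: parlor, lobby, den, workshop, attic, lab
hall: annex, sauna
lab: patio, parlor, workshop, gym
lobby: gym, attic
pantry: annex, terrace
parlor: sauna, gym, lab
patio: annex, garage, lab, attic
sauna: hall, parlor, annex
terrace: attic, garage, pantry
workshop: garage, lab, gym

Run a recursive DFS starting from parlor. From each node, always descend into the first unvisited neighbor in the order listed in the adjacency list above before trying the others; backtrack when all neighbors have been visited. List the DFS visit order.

parlor → sauna → hall → annex → pantry → terrace → attic → lobby → gym → den → garage → patio → lab → workshop

Visit parlor
parlor → sauna
sauna → hall
hall → annex
annex → pantry
pantry → terrace
terrace → attic
attic → lobby
lobby → gym
gym → den
den → garage
garage → patio
patio → lab
lab → workshop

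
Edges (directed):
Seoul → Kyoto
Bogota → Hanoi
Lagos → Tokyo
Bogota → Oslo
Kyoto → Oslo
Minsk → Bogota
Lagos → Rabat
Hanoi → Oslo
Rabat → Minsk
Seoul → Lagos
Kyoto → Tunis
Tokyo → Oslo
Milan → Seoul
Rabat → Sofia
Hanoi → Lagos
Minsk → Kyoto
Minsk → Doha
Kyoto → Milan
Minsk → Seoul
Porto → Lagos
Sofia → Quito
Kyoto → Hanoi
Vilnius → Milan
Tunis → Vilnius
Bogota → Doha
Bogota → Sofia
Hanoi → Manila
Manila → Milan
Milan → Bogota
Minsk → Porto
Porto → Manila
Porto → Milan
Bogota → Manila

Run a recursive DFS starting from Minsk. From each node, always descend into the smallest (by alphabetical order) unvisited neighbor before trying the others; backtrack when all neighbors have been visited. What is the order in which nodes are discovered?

Minsk → Bogota → Doha → Hanoi → Lagos → Rabat → Sofia → Quito → Tokyo → Oslo → Manila → Milan → Seoul → Kyoto → Tunis → Vilnius → Porto

Visit Minsk
Minsk → Bogota
Bogota → Doha
Bogota → Hanoi
Hanoi → Lagos
Lagos → Rabat
Rabat → Sofia
Sofia → Quito
Lagos → Tokyo
Tokyo → Oslo
Hanoi → Manila
Manila → Milan
Milan → Seoul
Seoul → Kyoto
Kyoto → Tunis
Tunis → Vilnius
Minsk → Porto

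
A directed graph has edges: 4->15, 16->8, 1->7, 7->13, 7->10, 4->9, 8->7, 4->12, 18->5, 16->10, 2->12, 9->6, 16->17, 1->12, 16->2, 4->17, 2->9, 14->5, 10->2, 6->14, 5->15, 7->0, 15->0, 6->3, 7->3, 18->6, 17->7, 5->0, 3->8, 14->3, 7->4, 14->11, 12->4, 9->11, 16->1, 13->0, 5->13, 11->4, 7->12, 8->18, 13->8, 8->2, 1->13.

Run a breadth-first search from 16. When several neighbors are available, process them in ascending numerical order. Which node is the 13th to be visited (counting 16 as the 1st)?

Visit 16; enqueue 1, 2, 8, 10, 17 → queue [1, 2, 8, 10, 17]
Visit 1; enqueue 7, 12, 13 → queue [2, 8, 10, 17, 7, 12, 13]
Visit 2; enqueue 9 → queue [8, 10, 17, 7, 12, 13, 9]
Visit 8; enqueue 18 → queue [10, 17, 7, 12, 13, 9, 18]
Visit 10 → queue [17, 7, 12, 13, 9, 18]
Visit 17 → queue [7, 12, 13, 9, 18]
Visit 7; enqueue 0, 3, 4 → queue [12, 13, 9, 18, 0, 3, 4]
Visit 12 → queue [13, 9, 18, 0, 3, 4]
Visit 13 → queue [9, 18, 0, 3, 4]
Visit 9; enqueue 6, 11 → queue [18, 0, 3, 4, 6, 11]
Visit 18; enqueue 5 → queue [0, 3, 4, 6, 11, 5]
Visit 0 → queue [3, 4, 6, 11, 5]
Visit 3 → queue [4, 6, 11, 5]
Visit 4; enqueue 15 → queue [6, 11, 5, 15]
Visit 6; enqueue 14 → queue [11, 5, 15, 14]
Visit 11 → queue [5, 15, 14]
Visit 5 → queue [15, 14]
Visit 15 → queue [14]
Visit 14 → queue []

Visit order: 16, 1, 2, 8, 10, 17, 7, 12, 13, 9, 18, 0, 3, 4, 6, 11, 5, 15, 14

3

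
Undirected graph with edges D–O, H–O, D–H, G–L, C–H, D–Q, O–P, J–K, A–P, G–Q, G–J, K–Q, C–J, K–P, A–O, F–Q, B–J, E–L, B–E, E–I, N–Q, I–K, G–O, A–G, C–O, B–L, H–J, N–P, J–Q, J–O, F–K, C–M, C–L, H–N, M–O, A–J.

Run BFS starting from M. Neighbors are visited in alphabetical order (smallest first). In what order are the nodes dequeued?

M, C, O, H, J, L, A, D, G, P, N, B, K, Q, E, F, I

Visit M; enqueue C, O → queue [C, O]
Visit C; enqueue H, J, L → queue [O, H, J, L]
Visit O; enqueue A, D, G, P → queue [H, J, L, A, D, G, P]
Visit H; enqueue N → queue [J, L, A, D, G, P, N]
Visit J; enqueue B, K, Q → queue [L, A, D, G, P, N, B, K, Q]
Visit L; enqueue E → queue [A, D, G, P, N, B, K, Q, E]
Visit A → queue [D, G, P, N, B, K, Q, E]
Visit D → queue [G, P, N, B, K, Q, E]
Visit G → queue [P, N, B, K, Q, E]
Visit P → queue [N, B, K, Q, E]
Visit N → queue [B, K, Q, E]
Visit B → queue [K, Q, E]
Visit K; enqueue F, I → queue [Q, E, F, I]
Visit Q → queue [E, F, I]
Visit E → queue [F, I]
Visit F → queue [I]
Visit I → queue []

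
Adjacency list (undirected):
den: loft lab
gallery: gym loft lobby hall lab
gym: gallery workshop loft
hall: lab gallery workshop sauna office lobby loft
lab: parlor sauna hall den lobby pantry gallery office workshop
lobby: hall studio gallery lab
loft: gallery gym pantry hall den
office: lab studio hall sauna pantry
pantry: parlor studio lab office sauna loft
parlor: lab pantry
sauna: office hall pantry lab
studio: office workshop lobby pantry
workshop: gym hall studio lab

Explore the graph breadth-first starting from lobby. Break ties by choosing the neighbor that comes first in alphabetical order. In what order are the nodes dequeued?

Visit lobby; enqueue gallery, hall, lab, studio → queue [gallery, hall, lab, studio]
Visit gallery; enqueue gym, loft → queue [hall, lab, studio, gym, loft]
Visit hall; enqueue office, sauna, workshop → queue [lab, studio, gym, loft, office, sauna, workshop]
Visit lab; enqueue den, pantry, parlor → queue [studio, gym, loft, office, sauna, workshop, den, pantry, parlor]
Visit studio → queue [gym, loft, office, sauna, workshop, den, pantry, parlor]
Visit gym → queue [loft, office, sauna, workshop, den, pantry, parlor]
Visit loft → queue [office, sauna, workshop, den, pantry, parlor]
Visit office → queue [sauna, workshop, den, pantry, parlor]
Visit sauna → queue [workshop, den, pantry, parlor]
Visit workshop → queue [den, pantry, parlor]
Visit den → queue [pantry, parlor]
Visit pantry → queue [parlor]
Visit parlor → queue []

lobby -> gallery -> hall -> lab -> studio -> gym -> loft -> office -> sauna -> workshop -> den -> pantry -> parlor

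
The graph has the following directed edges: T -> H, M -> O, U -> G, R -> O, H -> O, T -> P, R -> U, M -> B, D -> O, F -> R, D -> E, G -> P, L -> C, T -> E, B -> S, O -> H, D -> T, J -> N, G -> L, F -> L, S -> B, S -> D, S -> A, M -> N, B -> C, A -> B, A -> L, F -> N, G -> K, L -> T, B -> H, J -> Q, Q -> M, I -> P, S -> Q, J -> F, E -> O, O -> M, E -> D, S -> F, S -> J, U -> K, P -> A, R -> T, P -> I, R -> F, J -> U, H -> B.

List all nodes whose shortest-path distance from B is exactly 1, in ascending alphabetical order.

Level 0: B
Level 1: C, H, S
Level 2: A, D, F, J, O, Q
Level 3: E, L, M, N, R, T, U
Level 4: G, K, P
Level 5: I

C, H, S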